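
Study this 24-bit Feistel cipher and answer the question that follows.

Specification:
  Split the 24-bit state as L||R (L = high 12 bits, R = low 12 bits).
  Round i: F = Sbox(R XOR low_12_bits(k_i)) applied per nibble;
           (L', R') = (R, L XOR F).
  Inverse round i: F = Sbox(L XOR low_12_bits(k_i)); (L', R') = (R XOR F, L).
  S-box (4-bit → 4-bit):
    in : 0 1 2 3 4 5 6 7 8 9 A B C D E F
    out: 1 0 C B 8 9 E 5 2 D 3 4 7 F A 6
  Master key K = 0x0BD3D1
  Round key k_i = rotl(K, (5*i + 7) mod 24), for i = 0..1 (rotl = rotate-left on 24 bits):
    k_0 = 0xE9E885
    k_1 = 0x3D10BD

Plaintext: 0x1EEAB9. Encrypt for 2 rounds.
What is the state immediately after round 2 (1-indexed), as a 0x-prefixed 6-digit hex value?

s_0 = plaintext = 0x1EEAB9
s_1 = Round(s_0, k_0) = 0xAB9D59
s_2 = Round(s_1, k_1) = 0xD59511

0xD59511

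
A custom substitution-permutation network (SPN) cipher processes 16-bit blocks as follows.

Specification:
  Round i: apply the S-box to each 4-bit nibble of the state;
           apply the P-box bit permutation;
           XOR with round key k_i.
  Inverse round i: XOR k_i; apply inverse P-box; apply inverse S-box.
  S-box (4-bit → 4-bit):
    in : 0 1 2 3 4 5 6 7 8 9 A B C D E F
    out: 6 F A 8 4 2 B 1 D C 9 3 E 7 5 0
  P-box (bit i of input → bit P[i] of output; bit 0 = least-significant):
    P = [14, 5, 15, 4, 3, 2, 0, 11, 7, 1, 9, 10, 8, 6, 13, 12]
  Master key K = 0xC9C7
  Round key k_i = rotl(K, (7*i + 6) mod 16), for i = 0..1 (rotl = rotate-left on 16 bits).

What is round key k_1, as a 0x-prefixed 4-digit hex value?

K = 0xC9C7
k_0 = rotl(K, (7*0+6) mod 16) = rotl(K, 6) = 0x71F2
k_1 = rotl(K, (7*1+6) mod 16) = rotl(K, 13) = 0xF938

0xF938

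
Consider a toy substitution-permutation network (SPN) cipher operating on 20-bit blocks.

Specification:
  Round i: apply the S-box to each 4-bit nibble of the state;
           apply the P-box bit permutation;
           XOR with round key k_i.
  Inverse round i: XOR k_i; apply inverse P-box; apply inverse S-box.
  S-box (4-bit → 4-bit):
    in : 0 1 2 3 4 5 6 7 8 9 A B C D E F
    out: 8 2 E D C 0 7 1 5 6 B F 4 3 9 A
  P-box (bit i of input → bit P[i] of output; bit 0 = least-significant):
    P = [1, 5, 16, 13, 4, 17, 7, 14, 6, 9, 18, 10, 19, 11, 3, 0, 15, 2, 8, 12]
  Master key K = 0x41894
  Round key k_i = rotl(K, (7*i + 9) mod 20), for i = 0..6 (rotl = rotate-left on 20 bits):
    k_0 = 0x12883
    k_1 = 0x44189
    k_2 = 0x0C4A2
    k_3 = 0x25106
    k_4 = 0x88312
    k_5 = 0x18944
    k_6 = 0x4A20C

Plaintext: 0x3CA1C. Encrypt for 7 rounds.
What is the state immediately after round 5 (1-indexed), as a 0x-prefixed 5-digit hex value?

s_0 = plaintext = 0x3CA1C
s_1 = Round(s_0, k_0) = 0x2BFCB
s_2 = Round(s_1, k_1) = 0xD7E26
s_3 = Round(s_2, k_2) = 0xB0044
s_4 = Round(s_3, k_3) = 0x3A483
s_5 = Round(s_4, k_4) = 0x53E81
s_6 = Round(s_5, k_5) = 0x98DBD
s_7 = Round(s_6, k_6) = 0xEE1F2

0x53E81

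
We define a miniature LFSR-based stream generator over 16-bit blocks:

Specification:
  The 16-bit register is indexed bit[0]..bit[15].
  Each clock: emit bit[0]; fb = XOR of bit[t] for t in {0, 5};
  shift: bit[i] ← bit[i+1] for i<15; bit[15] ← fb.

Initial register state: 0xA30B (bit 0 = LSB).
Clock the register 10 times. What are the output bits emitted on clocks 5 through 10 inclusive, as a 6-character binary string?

reg_0 = 0xA30B
clock 1: out=1, reg = 0xD185
clock 2: out=1, reg = 0xE8C2
clock 3: out=0, reg = 0x7461
clock 4: out=1, reg = 0x3A30
clock 5: out=0, reg = 0x9D18
clock 6: out=0, reg = 0x4E8C
clock 7: out=0, reg = 0x2746
clock 8: out=0, reg = 0x13A3
clock 9: out=1, reg = 0x09D1
clock 10: out=1, reg = 0x84E8

000011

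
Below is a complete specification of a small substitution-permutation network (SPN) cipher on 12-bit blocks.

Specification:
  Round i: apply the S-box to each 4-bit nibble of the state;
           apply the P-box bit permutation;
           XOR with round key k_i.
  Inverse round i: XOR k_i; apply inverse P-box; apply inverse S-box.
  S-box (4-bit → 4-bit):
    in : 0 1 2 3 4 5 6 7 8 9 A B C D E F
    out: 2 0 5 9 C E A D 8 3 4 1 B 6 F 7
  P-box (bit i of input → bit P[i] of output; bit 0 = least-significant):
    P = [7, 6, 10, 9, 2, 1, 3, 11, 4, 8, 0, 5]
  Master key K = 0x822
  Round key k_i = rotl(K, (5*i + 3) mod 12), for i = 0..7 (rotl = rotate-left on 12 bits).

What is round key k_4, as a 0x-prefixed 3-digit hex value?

K = 0x822
k_0 = rotl(K, (5*0+3) mod 12) = rotl(K, 3) = 0x114
k_1 = rotl(K, (5*1+3) mod 12) = rotl(K, 8) = 0x282
k_2 = rotl(K, (5*2+3) mod 12) = rotl(K, 1) = 0x045
k_3 = rotl(K, (5*3+3) mod 12) = rotl(K, 6) = 0x8A0
k_4 = rotl(K, (5*4+3) mod 12) = rotl(K, 11) = 0x411

0x411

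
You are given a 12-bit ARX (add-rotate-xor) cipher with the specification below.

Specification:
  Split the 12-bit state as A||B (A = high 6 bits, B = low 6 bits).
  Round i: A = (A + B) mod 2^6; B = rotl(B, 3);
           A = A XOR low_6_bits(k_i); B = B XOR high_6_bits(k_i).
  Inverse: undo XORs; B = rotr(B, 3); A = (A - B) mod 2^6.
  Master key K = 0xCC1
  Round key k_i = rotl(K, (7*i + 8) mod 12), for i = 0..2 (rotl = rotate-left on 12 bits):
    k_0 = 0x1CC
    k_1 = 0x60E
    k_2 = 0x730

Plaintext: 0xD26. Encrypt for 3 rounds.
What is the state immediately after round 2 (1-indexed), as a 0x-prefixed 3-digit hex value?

0x1C6

s_0 = plaintext = 0xD26
s_1 = Round(s_0, k_0) = 0x5B3
s_2 = Round(s_1, k_1) = 0x1C6
s_3 = Round(s_2, k_2) = 0xF6C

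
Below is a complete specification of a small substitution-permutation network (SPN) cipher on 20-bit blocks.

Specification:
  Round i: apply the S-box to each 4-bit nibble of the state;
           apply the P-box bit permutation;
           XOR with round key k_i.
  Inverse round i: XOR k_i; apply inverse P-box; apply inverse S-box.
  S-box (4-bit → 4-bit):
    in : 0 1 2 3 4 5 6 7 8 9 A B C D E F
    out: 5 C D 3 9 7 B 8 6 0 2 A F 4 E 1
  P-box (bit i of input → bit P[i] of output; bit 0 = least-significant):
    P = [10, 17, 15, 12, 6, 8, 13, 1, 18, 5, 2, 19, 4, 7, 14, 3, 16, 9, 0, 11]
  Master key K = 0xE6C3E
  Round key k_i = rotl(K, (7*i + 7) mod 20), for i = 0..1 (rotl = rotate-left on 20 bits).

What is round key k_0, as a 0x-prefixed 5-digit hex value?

0x61F73

K = 0xE6C3E
k_0 = rotl(K, (7*0+7) mod 20) = rotl(K, 7) = 0x61F73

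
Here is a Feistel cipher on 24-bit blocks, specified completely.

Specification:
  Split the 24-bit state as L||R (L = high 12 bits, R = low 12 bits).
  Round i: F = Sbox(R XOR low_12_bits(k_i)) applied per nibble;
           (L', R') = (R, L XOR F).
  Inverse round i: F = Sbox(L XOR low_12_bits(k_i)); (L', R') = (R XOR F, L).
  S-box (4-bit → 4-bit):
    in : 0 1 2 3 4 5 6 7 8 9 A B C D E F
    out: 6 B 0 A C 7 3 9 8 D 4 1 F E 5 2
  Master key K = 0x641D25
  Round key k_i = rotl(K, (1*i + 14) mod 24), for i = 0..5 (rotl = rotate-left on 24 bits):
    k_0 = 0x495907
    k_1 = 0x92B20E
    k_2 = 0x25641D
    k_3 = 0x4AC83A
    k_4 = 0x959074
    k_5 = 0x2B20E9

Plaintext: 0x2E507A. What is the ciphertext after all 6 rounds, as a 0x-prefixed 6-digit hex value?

s_0 = plaintext = 0x2E507A
s_1 = Round(s_0, k_0) = 0x07AF7B
s_2 = Round(s_1, k_1) = 0xF7BEED
s_3 = Round(s_2, k_2) = 0xEEDB5D
s_4 = Round(s_3, k_3) = 0xB5D4D4
s_5 = Round(s_4, k_4) = 0x4D471B
s_6 = Round(s_5, k_5) = 0x71BDF4

0x71BDF4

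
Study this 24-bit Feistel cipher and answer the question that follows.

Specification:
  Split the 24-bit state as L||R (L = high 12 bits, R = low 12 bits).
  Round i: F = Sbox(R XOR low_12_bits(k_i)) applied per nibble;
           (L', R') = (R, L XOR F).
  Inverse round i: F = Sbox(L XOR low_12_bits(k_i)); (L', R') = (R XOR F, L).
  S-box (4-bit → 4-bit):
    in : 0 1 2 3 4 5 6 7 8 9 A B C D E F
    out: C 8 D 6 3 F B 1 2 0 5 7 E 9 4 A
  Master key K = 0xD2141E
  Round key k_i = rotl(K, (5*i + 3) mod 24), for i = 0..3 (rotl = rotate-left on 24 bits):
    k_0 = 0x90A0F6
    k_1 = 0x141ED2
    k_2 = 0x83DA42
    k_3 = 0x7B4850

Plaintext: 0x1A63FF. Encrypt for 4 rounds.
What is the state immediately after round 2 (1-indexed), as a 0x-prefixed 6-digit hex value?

s_0 = plaintext = 0x1A63FF
s_1 = Round(s_0, k_0) = 0x3FF766
s_2 = Round(s_1, k_1) = 0x76638C
s_3 = Round(s_2, k_2) = 0x38C782
s_4 = Round(s_3, k_3) = 0x782911

0x76638C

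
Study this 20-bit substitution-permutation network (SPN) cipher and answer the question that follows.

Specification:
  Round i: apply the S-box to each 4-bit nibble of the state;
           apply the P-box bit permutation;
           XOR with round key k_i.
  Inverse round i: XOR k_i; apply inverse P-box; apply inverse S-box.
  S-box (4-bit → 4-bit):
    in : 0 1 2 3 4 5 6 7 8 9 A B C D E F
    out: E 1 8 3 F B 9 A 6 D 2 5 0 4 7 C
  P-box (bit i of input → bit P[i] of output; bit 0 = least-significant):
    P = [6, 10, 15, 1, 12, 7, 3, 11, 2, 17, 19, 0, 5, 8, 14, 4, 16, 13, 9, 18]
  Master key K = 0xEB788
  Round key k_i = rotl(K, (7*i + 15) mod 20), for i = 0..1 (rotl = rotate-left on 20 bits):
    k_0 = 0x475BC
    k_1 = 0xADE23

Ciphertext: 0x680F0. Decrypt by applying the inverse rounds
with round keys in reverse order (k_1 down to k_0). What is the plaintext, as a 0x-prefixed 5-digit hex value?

s_0 = ciphertext = 0x680F0
s_1 = InvRound(s_0, k_1) = 0xFFF55
s_2 = InvRound(s_1, k_0) = 0xB100B

0xB100B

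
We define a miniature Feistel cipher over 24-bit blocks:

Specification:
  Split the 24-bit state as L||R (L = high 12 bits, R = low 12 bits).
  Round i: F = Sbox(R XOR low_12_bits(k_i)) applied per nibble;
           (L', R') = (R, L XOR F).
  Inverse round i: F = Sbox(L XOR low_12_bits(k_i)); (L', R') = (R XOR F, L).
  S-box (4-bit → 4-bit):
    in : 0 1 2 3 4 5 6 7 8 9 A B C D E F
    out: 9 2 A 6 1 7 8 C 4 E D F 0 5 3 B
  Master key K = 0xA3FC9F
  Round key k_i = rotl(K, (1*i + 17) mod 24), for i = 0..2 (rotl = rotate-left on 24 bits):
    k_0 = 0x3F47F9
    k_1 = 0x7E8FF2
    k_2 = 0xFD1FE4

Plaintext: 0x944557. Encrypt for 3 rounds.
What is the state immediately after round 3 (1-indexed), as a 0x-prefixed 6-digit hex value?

s_0 = plaintext = 0x944557
s_1 = Round(s_0, k_0) = 0x557397
s_2 = Round(s_1, k_1) = 0x3975D0
s_3 = Round(s_2, k_2) = 0x5D0EF6

0x5D0EF6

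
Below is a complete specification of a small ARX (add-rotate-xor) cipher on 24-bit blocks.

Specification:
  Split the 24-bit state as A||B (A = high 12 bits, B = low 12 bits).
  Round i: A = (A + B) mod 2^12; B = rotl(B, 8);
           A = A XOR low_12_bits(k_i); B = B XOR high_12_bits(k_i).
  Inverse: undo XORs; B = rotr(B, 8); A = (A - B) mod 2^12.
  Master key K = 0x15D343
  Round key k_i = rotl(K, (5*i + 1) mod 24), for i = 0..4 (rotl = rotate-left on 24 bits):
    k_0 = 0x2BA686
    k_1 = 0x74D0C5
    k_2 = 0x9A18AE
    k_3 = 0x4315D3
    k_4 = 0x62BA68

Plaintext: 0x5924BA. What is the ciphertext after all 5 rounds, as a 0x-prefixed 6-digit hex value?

0x49DBB3

s_0 = plaintext = 0x5924BA
s_1 = Round(s_0, k_0) = 0xCCA8F1
s_2 = Round(s_1, k_1) = 0x57E6C2
s_3 = Round(s_2, k_2) = 0x4EEBCD
s_4 = Round(s_3, k_3) = 0x56898D
s_5 = Round(s_4, k_4) = 0x49DBB3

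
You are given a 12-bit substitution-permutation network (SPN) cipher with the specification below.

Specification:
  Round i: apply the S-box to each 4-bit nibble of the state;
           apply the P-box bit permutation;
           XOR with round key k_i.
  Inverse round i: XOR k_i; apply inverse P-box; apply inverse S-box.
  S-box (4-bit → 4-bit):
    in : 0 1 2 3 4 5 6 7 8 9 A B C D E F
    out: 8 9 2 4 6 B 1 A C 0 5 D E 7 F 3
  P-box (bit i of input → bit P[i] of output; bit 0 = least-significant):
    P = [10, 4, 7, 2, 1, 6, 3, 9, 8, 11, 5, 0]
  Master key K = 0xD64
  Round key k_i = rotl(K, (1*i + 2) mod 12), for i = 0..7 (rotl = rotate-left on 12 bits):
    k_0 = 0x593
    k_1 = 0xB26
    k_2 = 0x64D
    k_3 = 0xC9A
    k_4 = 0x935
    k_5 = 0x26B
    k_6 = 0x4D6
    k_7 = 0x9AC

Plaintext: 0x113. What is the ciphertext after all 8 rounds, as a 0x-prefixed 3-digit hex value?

s_0 = plaintext = 0x113
s_1 = Round(s_0, k_0) = 0x610
s_2 = Round(s_1, k_1) = 0x820
s_3 = Round(s_2, k_2) = 0x628
s_4 = Round(s_3, k_3) = 0xD5E
s_5 = Round(s_4, k_4) = 0x6C3
s_6 = Round(s_5, k_5) = 0x1A3
s_7 = Round(s_6, k_6) = 0x55D
s_8 = Round(s_7, k_7) = 0x67F

0x67F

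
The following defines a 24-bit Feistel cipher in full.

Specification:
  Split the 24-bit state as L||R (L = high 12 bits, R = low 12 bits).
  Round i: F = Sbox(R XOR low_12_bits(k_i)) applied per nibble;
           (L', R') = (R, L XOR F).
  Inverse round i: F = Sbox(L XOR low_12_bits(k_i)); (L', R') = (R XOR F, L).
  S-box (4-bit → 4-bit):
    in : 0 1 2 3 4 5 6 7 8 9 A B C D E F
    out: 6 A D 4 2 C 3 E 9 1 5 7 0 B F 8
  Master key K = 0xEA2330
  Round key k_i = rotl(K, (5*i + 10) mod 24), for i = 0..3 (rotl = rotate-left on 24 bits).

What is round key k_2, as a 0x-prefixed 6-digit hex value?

K = 0xEA2330
k_0 = rotl(K, (5*0+10) mod 24) = rotl(K, 10) = 0x8CC3A8
k_1 = rotl(K, (5*1+10) mod 24) = rotl(K, 15) = 0x987511
k_2 = rotl(K, (5*2+10) mod 24) = rotl(K, 20) = 0x0EA233

0x0EA233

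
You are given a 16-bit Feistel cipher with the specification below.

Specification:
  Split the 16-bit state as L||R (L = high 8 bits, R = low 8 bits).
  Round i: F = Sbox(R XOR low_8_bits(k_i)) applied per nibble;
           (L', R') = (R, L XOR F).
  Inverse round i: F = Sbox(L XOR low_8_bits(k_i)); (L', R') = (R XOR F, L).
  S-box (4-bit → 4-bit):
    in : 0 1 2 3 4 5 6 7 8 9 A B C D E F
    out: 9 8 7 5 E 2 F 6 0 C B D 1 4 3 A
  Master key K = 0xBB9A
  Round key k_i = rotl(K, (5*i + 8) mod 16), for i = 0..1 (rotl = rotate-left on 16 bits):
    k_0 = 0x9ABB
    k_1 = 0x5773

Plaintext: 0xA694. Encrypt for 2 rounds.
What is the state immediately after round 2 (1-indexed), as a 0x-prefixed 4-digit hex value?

0xDC2E

s_0 = plaintext = 0xA694
s_1 = Round(s_0, k_0) = 0x94DC
s_2 = Round(s_1, k_1) = 0xDC2E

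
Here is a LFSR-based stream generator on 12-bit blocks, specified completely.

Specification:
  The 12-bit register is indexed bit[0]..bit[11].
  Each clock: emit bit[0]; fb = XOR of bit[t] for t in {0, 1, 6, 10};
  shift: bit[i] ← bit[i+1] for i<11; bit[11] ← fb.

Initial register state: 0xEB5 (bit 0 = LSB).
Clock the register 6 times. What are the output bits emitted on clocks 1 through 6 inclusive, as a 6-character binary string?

101011

reg_0 = 0xEB5
clock 1: out=1, reg = 0x75A
clock 2: out=0, reg = 0xBAD
clock 3: out=1, reg = 0xDD6
clock 4: out=0, reg = 0xEEB
clock 5: out=1, reg = 0x775
clock 6: out=1, reg = 0xBBA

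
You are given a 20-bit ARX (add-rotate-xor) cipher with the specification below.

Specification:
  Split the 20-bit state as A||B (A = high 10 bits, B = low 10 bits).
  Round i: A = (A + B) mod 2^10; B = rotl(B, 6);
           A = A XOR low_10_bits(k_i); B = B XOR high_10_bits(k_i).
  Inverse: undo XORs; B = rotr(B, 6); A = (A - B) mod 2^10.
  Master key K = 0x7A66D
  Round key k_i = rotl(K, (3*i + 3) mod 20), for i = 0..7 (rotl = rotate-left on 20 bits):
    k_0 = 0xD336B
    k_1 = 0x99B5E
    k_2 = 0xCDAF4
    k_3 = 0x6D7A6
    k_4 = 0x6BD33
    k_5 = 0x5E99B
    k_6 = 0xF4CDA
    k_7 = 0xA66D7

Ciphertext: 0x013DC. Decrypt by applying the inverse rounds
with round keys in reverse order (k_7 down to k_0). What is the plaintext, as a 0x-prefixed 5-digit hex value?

0xC073F

s_0 = ciphertext = 0x013DC
s_1 = InvRound(s_0, k_7) = 0x9F855
s_2 = InvRound(s_1, k_6) = 0x8D86E
s_3 = InvRound(s_2, k_5) = 0x9A544
s_4 = InvRound(s_3, k_4) = 0x29EB3
s_5 = InvRound(s_4, k_3) = 0xA546C
s_6 = InvRound(s_5, k_2) = 0xAD1AD
s_7 = InvRound(s_6, k_1) = 0x4ACBF
s_8 = InvRound(s_7, k_0) = 0xC073F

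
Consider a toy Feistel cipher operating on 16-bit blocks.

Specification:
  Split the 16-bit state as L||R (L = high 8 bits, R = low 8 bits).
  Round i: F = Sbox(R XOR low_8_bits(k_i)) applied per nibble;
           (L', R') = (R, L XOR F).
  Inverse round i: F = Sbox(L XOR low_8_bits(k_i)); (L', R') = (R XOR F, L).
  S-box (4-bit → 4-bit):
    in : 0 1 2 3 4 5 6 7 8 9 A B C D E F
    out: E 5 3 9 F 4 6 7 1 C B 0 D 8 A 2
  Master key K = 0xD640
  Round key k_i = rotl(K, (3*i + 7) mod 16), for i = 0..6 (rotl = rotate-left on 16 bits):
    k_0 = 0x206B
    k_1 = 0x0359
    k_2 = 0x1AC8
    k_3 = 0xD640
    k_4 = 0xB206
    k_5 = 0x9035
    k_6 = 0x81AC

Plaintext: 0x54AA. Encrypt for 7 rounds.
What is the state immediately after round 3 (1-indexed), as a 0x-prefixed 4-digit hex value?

0x2B28

s_0 = plaintext = 0x54AA
s_1 = Round(s_0, k_0) = 0xAA81
s_2 = Round(s_1, k_1) = 0x812B
s_3 = Round(s_2, k_2) = 0x2B28
s_4 = Round(s_3, k_3) = 0x284A
s_5 = Round(s_4, k_4) = 0x4AD5
s_6 = Round(s_5, k_5) = 0xD5E4
s_7 = Round(s_6, k_6) = 0xE424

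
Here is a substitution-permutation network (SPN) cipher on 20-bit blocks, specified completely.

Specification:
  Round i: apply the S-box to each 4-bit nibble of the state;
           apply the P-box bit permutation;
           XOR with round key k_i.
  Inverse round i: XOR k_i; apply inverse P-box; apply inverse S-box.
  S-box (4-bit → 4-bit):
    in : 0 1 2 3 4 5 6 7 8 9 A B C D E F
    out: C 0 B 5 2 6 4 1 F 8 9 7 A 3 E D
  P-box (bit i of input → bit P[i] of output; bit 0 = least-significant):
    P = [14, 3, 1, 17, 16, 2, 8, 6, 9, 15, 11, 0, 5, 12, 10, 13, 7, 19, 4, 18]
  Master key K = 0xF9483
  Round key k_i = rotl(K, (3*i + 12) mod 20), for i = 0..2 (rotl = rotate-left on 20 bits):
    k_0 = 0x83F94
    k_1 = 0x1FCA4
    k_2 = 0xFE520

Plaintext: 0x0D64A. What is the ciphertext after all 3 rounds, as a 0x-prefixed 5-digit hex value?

s_0 = plaintext = 0x0D64A
s_1 = Round(s_0, k_0) = 0xE67A0
s_2 = Round(s_1, k_1) = 0xEFAF6
s_3 = Round(s_2, k_2) = 0x2C253

0x2C253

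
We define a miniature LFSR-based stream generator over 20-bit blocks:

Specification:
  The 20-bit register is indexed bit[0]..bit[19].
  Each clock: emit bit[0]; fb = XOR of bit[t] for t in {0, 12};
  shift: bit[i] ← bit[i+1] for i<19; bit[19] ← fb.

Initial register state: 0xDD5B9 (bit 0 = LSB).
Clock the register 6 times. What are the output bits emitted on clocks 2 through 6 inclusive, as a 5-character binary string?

00111

reg_0 = 0xDD5B9
clock 1: out=1, reg = 0x6EADC
clock 2: out=0, reg = 0x3756E
clock 3: out=0, reg = 0x9BAB7
clock 4: out=1, reg = 0x4DD5B
clock 5: out=1, reg = 0x26EAD
clock 6: out=1, reg = 0x93756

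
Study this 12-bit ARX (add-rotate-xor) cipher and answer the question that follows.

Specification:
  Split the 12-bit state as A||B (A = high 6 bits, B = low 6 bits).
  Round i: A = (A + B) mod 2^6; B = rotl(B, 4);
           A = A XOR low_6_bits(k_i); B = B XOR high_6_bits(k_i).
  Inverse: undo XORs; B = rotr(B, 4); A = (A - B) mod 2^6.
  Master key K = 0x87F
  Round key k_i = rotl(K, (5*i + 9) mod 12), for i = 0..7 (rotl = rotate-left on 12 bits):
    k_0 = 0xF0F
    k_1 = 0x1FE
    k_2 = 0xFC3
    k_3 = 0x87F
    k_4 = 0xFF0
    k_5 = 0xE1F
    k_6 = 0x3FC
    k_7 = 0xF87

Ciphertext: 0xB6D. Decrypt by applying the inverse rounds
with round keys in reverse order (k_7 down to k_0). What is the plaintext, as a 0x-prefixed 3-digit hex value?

0x234

s_0 = ciphertext = 0xB6D
s_1 = InvRound(s_0, k_7) = 0x74D
s_2 = InvRound(s_1, k_6) = 0x648
s_3 = InvRound(s_2, k_5) = 0x0C3
s_4 = InvRound(s_3, k_4) = 0x033
s_5 = InvRound(s_4, k_3) = 0xD89
s_6 = InvRound(s_5, k_2) = 0x69B
s_7 = InvRound(s_6, k_1) = 0xCF1
s_8 = InvRound(s_7, k_0) = 0x234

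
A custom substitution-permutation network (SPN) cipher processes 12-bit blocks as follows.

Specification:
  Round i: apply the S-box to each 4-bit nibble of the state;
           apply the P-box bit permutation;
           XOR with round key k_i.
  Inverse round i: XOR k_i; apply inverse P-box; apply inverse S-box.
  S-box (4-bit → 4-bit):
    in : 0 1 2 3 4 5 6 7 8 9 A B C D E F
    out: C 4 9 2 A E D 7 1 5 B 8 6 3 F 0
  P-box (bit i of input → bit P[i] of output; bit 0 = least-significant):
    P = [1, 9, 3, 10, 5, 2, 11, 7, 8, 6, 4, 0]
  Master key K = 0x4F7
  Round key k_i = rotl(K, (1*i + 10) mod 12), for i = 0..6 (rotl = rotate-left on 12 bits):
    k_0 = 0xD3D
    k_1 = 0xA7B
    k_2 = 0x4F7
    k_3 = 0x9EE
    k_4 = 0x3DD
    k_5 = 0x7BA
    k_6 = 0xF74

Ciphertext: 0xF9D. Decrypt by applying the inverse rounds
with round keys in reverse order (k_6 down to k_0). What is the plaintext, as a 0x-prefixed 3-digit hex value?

s_0 = ciphertext = 0xF9D
s_1 = InvRound(s_0, k_6) = 0x421
s_2 = InvRound(s_1, k_5) = 0x6B7
s_3 = InvRound(s_2, k_4) = 0xD86
s_4 = InvRound(s_3, k_3) = 0x380
s_5 = InvRound(s_4, k_2) = 0xEDA
s_6 = InvRound(s_5, k_1) = 0xB2B
s_7 = InvRound(s_6, k_0) = 0x13A

0x13A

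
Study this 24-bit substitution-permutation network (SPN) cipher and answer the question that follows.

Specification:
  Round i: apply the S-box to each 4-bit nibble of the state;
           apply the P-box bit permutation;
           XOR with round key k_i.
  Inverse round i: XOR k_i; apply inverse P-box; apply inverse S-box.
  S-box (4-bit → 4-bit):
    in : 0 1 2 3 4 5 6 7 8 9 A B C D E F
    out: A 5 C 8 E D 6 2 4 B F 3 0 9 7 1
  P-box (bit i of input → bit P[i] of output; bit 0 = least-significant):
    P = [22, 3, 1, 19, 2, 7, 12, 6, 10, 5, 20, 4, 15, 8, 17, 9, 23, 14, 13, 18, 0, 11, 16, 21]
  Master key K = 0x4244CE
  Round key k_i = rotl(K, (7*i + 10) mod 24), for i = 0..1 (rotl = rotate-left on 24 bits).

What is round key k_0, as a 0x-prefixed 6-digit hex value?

0x133909

K = 0x4244CE
k_0 = rotl(K, (7*0+10) mod 24) = rotl(K, 10) = 0x133909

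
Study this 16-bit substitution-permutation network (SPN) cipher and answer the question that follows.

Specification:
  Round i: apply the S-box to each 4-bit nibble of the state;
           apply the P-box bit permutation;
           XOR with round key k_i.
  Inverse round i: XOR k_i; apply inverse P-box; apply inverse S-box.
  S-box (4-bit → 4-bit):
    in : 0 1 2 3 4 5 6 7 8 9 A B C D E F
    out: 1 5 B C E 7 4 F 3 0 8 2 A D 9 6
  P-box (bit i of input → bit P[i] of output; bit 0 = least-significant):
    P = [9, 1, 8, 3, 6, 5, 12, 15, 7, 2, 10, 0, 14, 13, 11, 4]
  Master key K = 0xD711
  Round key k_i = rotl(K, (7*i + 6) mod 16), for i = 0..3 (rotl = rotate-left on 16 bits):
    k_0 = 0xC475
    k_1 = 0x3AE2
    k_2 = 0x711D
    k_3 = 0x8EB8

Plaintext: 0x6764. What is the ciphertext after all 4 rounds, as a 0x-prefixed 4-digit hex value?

0x5CE8

s_0 = plaintext = 0x6764
s_1 = Round(s_0, k_0) = 0xD9FA
s_2 = Round(s_1, k_1) = 0x62DA
s_3 = Round(s_2, k_2) = 0xE9D0
s_4 = Round(s_3, k_3) = 0x5CE8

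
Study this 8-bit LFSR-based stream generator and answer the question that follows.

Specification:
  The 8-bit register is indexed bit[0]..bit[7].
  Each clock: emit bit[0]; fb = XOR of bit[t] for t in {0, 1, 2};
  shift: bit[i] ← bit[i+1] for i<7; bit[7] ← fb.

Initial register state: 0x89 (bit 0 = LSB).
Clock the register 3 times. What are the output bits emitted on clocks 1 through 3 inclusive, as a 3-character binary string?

100

reg_0 = 0x89
clock 1: out=1, reg = 0xC4
clock 2: out=0, reg = 0xE2
clock 3: out=0, reg = 0xF1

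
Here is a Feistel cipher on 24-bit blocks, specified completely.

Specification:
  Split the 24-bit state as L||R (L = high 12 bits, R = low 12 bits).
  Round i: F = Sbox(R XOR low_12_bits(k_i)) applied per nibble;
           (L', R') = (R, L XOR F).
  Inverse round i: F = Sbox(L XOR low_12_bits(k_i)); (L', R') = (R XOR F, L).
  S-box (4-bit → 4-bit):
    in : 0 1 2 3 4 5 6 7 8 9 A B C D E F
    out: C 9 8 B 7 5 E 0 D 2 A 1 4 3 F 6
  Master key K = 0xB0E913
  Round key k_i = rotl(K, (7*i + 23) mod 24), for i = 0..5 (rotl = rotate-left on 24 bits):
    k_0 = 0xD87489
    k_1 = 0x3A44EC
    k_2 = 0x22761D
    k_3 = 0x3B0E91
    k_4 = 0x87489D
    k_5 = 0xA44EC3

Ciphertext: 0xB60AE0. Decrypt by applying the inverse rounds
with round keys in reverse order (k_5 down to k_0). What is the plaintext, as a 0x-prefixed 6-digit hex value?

s_0 = ciphertext = 0xB60AE0
s_1 = InvRound(s_0, k_5) = 0xF4BB60
s_2 = InvRound(s_1, k_4) = 0xB5EF4B
s_3 = InvRound(s_2, k_3) = 0xA0DB5E
s_4 = InvRound(s_3, k_2) = 0xFC2A0D
s_5 = InvRound(s_4, k_1) = 0xB82FC2
s_6 = InvRound(s_5, k_0) = 0x903B82

0x903B82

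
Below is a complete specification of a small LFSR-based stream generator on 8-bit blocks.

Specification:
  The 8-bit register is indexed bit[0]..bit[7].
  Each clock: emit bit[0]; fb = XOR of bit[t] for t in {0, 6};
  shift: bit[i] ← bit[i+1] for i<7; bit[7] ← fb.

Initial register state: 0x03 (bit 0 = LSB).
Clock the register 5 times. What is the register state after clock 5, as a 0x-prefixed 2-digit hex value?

reg_0 = 0x03
clock 1: out=1, reg = 0x81
clock 2: out=1, reg = 0xC0
clock 3: out=0, reg = 0xE0
clock 4: out=0, reg = 0xF0
clock 5: out=0, reg = 0xF8

0xF8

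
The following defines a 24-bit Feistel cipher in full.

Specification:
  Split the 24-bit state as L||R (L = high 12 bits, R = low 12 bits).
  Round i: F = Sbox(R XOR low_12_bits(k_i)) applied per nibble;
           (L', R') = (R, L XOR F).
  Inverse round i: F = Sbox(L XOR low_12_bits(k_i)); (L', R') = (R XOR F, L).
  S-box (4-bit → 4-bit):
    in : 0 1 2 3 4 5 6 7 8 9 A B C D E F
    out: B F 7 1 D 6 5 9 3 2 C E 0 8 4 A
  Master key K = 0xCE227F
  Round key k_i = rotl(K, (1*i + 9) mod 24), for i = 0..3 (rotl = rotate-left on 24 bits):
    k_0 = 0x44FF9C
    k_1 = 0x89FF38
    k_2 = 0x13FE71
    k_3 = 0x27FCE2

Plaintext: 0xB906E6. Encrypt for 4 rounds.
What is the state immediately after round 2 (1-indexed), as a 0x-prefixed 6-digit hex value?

s_0 = plaintext = 0xB906E6
s_1 = Round(s_0, k_0) = 0x6E690C
s_2 = Round(s_1, k_1) = 0x90C3FB
s_3 = Round(s_2, k_2) = 0x3FB130
s_4 = Round(s_3, k_3) = 0x130B7C

0x90C3FB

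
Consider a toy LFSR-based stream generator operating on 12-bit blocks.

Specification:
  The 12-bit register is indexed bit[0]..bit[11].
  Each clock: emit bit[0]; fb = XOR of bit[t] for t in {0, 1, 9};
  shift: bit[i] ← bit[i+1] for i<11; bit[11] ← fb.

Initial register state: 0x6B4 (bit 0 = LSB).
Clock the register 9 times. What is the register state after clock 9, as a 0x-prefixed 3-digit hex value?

0xE2B

reg_0 = 0x6B4
clock 1: out=0, reg = 0xB5A
clock 2: out=0, reg = 0x5AD
clock 3: out=1, reg = 0xAD6
clock 4: out=0, reg = 0x56B
clock 5: out=1, reg = 0x2B5
clock 6: out=1, reg = 0x15A
clock 7: out=0, reg = 0x8AD
clock 8: out=1, reg = 0xC56
clock 9: out=0, reg = 0xE2B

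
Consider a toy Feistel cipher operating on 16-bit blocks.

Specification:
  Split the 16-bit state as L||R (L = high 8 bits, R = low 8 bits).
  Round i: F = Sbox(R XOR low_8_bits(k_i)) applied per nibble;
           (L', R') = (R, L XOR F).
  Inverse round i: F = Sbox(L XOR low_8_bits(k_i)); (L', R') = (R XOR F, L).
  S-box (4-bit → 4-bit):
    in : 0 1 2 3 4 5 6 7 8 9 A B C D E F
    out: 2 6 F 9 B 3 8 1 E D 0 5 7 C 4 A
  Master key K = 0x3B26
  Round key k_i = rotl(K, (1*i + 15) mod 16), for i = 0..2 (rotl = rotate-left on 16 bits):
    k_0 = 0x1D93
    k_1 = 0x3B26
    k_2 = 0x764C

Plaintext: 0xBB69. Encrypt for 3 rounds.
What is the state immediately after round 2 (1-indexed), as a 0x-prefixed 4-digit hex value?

0x1BF5

s_0 = plaintext = 0xBB69
s_1 = Round(s_0, k_0) = 0x691B
s_2 = Round(s_1, k_1) = 0x1BF5
s_3 = Round(s_2, k_2) = 0xF546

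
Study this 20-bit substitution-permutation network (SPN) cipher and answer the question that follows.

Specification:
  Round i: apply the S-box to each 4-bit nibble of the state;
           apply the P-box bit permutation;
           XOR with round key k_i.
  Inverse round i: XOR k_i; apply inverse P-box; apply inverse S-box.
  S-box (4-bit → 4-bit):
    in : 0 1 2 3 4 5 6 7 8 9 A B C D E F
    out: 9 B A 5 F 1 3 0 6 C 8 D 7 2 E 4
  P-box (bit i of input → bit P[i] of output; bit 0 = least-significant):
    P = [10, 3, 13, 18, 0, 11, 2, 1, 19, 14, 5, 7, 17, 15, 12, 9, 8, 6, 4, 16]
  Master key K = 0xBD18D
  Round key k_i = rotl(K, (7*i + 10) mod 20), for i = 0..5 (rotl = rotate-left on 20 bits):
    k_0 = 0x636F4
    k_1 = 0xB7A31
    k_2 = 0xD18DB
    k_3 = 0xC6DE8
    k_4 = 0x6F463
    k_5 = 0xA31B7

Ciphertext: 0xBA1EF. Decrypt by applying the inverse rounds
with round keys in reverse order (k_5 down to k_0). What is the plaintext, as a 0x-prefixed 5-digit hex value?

s_0 = ciphertext = 0xBA1EF
s_1 = InvRound(s_0, k_5) = 0xE877D
s_2 = InvRound(s_1, k_4) = 0x39698
s_3 = InvRound(s_2, k_3) = 0x44CD9
s_4 = InvRound(s_3, k_2) = 0xAF6A5
s_5 = InvRound(s_4, k_1) = 0x9DA85
s_6 = InvRound(s_5, k_0) = 0xE6C6B

0xE6C6B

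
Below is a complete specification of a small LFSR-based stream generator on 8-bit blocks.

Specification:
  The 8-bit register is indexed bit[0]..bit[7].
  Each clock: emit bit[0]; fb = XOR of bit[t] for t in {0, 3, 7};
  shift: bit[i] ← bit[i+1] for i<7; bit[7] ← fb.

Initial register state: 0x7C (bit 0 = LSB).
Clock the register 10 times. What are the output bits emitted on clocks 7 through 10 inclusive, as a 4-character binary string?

1010

reg_0 = 0x7C
clock 1: out=0, reg = 0xBE
clock 2: out=0, reg = 0x5F
clock 3: out=1, reg = 0x2F
clock 4: out=1, reg = 0x17
clock 5: out=1, reg = 0x8B
clock 6: out=1, reg = 0xC5
clock 7: out=1, reg = 0x62
clock 8: out=0, reg = 0x31
clock 9: out=1, reg = 0x98
clock 10: out=0, reg = 0x4C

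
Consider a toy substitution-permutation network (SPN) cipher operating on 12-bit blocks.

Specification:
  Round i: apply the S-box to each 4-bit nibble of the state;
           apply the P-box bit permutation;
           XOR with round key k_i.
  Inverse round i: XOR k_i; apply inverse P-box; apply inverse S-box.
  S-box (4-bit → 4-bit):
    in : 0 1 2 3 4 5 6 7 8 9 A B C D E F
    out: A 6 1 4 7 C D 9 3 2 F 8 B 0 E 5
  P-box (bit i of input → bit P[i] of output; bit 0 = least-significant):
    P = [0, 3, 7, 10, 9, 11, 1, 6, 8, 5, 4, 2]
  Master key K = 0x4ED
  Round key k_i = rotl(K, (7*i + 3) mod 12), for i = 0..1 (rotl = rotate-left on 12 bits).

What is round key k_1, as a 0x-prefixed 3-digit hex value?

K = 0x4ED
k_0 = rotl(K, (7*0+3) mod 12) = rotl(K, 3) = 0x76A
k_1 = rotl(K, (7*1+3) mod 12) = rotl(K, 10) = 0x53B

0x53B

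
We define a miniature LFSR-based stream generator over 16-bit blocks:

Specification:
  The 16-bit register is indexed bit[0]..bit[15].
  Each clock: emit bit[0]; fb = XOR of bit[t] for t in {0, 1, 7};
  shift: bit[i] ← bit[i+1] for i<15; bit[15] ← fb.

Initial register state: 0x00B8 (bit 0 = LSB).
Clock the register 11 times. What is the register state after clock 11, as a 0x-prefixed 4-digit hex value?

0x5CA0

reg_0 = 0x00B8
clock 1: out=0, reg = 0x805C
clock 2: out=0, reg = 0x402E
clock 3: out=0, reg = 0xA017
clock 4: out=1, reg = 0x500B
clock 5: out=1, reg = 0x2805
clock 6: out=1, reg = 0x9402
clock 7: out=0, reg = 0xCA01
clock 8: out=1, reg = 0xE500
clock 9: out=0, reg = 0x7280
clock 10: out=0, reg = 0xB940
clock 11: out=0, reg = 0x5CA0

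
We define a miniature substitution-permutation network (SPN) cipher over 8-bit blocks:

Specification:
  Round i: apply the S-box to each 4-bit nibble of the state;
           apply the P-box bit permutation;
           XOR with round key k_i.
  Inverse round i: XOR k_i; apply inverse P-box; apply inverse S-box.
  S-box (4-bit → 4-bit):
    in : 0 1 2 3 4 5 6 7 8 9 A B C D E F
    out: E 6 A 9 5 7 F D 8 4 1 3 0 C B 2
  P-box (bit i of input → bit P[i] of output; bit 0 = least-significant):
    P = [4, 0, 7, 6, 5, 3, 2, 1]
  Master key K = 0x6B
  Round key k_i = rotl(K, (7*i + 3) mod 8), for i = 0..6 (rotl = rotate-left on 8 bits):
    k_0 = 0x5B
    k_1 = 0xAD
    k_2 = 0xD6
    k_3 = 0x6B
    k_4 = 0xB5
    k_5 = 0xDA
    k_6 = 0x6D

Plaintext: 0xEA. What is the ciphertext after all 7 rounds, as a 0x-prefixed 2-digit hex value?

s_0 = plaintext = 0xEA
s_1 = Round(s_0, k_0) = 0x61
s_2 = Round(s_1, k_1) = 0x02
s_3 = Round(s_2, k_2) = 0x99
s_4 = Round(s_3, k_3) = 0xEF
s_5 = Round(s_4, k_4) = 0x9E
s_6 = Round(s_5, k_5) = 0x8F
s_7 = Round(s_6, k_6) = 0x6E

0x6E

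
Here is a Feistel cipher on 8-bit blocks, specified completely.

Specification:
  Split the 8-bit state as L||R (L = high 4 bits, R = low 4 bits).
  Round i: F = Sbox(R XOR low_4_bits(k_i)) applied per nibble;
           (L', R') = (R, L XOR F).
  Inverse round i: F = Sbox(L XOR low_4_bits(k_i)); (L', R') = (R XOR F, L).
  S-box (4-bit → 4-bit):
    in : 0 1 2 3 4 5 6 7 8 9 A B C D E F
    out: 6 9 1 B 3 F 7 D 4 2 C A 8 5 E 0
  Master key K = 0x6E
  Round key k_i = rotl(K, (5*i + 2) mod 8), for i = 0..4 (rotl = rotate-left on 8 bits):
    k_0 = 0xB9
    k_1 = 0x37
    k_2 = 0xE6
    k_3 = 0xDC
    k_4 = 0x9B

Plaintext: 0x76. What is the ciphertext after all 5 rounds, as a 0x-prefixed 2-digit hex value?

0x8B

s_0 = plaintext = 0x76
s_1 = Round(s_0, k_0) = 0x67
s_2 = Round(s_1, k_1) = 0x70
s_3 = Round(s_2, k_2) = 0x00
s_4 = Round(s_3, k_3) = 0x08
s_5 = Round(s_4, k_4) = 0x8B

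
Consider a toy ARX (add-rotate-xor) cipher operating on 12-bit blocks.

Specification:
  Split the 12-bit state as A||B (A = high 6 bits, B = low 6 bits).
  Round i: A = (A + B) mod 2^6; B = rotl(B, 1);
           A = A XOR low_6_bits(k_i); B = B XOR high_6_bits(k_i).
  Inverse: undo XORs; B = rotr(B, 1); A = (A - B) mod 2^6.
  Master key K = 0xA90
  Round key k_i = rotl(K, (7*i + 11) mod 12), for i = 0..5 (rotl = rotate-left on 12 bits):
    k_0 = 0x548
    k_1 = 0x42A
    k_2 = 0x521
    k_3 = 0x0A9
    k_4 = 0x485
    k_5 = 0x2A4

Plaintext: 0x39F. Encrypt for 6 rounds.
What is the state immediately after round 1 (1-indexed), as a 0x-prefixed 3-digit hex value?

0x96B

s_0 = plaintext = 0x39F
s_1 = Round(s_0, k_0) = 0x96B
s_2 = Round(s_1, k_1) = 0xE87
s_3 = Round(s_2, k_2) = 0x81A
s_4 = Round(s_3, k_3) = 0x4F6
s_5 = Round(s_4, k_4) = 0x33F
s_6 = Round(s_5, k_5) = 0xBF5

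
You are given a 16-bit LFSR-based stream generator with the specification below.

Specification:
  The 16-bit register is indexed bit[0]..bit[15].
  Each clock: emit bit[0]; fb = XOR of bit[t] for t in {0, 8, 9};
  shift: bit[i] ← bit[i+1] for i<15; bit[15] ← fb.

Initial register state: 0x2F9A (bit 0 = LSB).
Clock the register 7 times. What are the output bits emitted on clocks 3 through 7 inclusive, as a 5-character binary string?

reg_0 = 0x2F9A
clock 1: out=0, reg = 0x17CD
clock 2: out=1, reg = 0x8BE6
clock 3: out=0, reg = 0x45F3
clock 4: out=1, reg = 0x22F9
clock 5: out=1, reg = 0x117C
clock 6: out=0, reg = 0x88BE
clock 7: out=0, reg = 0x445F

01100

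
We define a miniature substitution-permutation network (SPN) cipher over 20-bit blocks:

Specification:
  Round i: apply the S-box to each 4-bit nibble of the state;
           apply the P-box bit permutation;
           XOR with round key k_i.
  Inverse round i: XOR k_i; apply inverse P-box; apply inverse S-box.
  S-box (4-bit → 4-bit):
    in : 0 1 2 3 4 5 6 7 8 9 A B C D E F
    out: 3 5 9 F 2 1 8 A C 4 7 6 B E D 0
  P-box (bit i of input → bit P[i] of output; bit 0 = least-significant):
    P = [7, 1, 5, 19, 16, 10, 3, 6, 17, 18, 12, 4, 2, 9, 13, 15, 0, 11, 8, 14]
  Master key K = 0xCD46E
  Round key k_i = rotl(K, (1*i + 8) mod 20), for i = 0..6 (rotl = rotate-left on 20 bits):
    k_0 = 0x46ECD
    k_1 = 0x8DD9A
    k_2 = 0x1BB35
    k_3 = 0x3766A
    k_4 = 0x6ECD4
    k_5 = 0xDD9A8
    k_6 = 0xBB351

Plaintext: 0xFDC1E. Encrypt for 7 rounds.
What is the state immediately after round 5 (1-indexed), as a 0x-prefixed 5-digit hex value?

s_0 = plaintext = 0xFDC1E
s_1 = Round(s_0, k_0) = 0xBCC75
s_2 = Round(s_1, k_1) = 0xE524E
s_3 = Round(s_2, k_2) = 0xBFE80
s_4 = Round(s_3, k_3) = 0x16FB0
s_5 = Round(s_4, k_4) = 0x6695F
s_6 = Round(s_5, k_5) = 0xC09A8
s_7 = Round(s_6, k_6) = 0x2ED7C

0x6695F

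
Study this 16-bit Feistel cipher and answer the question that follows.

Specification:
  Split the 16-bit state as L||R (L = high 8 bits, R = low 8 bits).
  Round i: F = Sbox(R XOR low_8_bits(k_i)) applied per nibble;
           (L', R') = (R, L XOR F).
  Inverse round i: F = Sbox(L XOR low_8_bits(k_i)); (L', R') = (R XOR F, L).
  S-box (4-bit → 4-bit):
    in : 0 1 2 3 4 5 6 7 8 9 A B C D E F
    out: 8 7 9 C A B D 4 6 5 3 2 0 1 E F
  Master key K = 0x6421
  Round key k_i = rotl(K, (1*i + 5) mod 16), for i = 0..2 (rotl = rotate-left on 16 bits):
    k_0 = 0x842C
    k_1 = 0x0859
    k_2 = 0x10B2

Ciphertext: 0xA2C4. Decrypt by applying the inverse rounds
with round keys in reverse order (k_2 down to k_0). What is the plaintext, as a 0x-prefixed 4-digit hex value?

0x6749

s_0 = ciphertext = 0xA2C4
s_1 = InvRound(s_0, k_2) = 0xBCA2
s_2 = InvRound(s_1, k_1) = 0x49BC
s_3 = InvRound(s_2, k_0) = 0x6749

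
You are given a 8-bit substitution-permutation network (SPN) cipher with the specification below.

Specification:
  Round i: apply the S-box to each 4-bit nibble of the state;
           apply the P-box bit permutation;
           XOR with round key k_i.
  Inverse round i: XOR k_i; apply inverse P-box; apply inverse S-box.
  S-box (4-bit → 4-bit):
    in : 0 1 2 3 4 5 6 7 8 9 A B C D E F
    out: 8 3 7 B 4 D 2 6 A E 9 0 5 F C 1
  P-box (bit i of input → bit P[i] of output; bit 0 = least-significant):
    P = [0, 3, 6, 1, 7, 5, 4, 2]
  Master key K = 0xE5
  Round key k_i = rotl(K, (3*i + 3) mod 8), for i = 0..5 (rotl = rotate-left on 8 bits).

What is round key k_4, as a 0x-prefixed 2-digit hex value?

K = 0xE5
k_0 = rotl(K, (3*0+3) mod 8) = rotl(K, 3) = 0x2F
k_1 = rotl(K, (3*1+3) mod 8) = rotl(K, 6) = 0x79
k_2 = rotl(K, (3*2+3) mod 8) = rotl(K, 1) = 0xCB
k_3 = rotl(K, (3*3+3) mod 8) = rotl(K, 4) = 0x5E
k_4 = rotl(K, (3*4+3) mod 8) = rotl(K, 7) = 0xF2

0xF2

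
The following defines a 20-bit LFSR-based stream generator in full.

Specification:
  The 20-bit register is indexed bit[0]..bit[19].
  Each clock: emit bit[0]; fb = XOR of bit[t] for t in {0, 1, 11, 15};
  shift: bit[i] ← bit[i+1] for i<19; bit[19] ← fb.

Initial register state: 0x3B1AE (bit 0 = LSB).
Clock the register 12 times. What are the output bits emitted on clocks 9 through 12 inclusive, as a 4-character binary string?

reg_0 = 0x3B1AE
clock 1: out=0, reg = 0x1D8D7
clock 2: out=1, reg = 0x0EC6B
clock 3: out=1, reg = 0x07635
clock 4: out=1, reg = 0x83B1A
clock 5: out=0, reg = 0x41D8D
clock 6: out=1, reg = 0x20EC6
clock 7: out=0, reg = 0x10763
clock 8: out=1, reg = 0x083B1
clock 9: out=1, reg = 0x041D8
clock 10: out=0, reg = 0x020EC
clock 11: out=0, reg = 0x01076
clock 12: out=0, reg = 0x8083B

1000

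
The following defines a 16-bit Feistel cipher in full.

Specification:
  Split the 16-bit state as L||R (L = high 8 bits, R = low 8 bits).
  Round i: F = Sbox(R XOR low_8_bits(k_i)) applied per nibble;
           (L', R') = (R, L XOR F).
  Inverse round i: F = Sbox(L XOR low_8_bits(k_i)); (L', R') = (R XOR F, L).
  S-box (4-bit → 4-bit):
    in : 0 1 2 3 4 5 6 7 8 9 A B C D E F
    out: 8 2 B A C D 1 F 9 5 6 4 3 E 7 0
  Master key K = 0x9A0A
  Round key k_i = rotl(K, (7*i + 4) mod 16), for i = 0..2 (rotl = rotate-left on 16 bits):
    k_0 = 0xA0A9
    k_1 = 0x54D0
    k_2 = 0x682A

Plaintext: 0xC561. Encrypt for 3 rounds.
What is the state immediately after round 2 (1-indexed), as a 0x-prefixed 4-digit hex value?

0xFCD2

s_0 = plaintext = 0xC561
s_1 = Round(s_0, k_0) = 0x61FC
s_2 = Round(s_1, k_1) = 0xFCD2
s_3 = Round(s_2, k_2) = 0xD2F5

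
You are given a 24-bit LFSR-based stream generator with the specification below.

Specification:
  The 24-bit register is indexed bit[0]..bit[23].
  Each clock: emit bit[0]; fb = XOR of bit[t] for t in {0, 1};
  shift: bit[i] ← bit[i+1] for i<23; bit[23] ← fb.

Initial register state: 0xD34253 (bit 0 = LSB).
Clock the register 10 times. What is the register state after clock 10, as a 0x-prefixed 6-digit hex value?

0xDEB4D0

reg_0 = 0xD34253
clock 1: out=1, reg = 0x69A129
clock 2: out=1, reg = 0xB4D094
clock 3: out=0, reg = 0x5A684A
clock 4: out=0, reg = 0xAD3425
clock 5: out=1, reg = 0xD69A12
clock 6: out=0, reg = 0xEB4D09
clock 7: out=1, reg = 0xF5A684
clock 8: out=0, reg = 0x7AD342
clock 9: out=0, reg = 0xBD69A1
clock 10: out=1, reg = 0xDEB4D0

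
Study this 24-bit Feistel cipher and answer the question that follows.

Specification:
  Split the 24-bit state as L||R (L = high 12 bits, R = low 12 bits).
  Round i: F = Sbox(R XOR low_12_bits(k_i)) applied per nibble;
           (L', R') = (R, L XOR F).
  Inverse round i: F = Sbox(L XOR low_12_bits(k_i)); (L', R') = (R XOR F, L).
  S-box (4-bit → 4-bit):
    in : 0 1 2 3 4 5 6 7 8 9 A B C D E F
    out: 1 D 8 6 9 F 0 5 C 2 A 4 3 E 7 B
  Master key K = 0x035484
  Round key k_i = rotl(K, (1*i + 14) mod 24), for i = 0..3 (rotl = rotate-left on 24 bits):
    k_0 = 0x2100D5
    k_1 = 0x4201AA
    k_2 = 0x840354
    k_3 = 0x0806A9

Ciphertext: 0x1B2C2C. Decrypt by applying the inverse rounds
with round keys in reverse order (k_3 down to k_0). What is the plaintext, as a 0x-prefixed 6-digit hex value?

s_0 = ciphertext = 0x1B2C2C
s_1 = InvRound(s_0, k_3) = 0x9F81B2
s_2 = InvRound(s_1, k_2) = 0xB119F8
s_3 = InvRound(s_2, k_1) = 0x3BCB11
s_4 = InvRound(s_3, k_0) = 0xD133BC

0xD133BC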